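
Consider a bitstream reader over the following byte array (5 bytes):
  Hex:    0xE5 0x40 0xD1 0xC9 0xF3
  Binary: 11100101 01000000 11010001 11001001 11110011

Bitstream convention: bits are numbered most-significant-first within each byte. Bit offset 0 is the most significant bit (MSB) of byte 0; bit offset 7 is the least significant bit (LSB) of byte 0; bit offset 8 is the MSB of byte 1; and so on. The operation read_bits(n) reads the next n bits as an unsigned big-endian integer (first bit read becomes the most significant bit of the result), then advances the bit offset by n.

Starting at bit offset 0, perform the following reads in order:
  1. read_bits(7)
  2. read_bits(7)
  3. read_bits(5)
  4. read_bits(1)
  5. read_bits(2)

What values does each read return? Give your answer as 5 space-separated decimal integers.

Answer: 114 80 6 1 0

Derivation:
Read 1: bits[0:7] width=7 -> value=114 (bin 1110010); offset now 7 = byte 0 bit 7; 33 bits remain
Read 2: bits[7:14] width=7 -> value=80 (bin 1010000); offset now 14 = byte 1 bit 6; 26 bits remain
Read 3: bits[14:19] width=5 -> value=6 (bin 00110); offset now 19 = byte 2 bit 3; 21 bits remain
Read 4: bits[19:20] width=1 -> value=1 (bin 1); offset now 20 = byte 2 bit 4; 20 bits remain
Read 5: bits[20:22] width=2 -> value=0 (bin 00); offset now 22 = byte 2 bit 6; 18 bits remain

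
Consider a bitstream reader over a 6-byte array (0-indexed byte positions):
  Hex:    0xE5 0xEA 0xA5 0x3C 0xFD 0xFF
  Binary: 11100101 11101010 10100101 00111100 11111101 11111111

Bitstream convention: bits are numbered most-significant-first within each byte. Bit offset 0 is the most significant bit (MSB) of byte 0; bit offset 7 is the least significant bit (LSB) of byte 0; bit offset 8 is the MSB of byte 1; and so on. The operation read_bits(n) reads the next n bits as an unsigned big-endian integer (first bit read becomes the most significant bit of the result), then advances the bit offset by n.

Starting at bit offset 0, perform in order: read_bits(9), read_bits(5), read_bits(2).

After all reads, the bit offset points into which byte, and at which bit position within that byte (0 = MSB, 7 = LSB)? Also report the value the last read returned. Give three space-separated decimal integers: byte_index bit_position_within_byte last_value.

Answer: 2 0 2

Derivation:
Read 1: bits[0:9] width=9 -> value=459 (bin 111001011); offset now 9 = byte 1 bit 1; 39 bits remain
Read 2: bits[9:14] width=5 -> value=26 (bin 11010); offset now 14 = byte 1 bit 6; 34 bits remain
Read 3: bits[14:16] width=2 -> value=2 (bin 10); offset now 16 = byte 2 bit 0; 32 bits remain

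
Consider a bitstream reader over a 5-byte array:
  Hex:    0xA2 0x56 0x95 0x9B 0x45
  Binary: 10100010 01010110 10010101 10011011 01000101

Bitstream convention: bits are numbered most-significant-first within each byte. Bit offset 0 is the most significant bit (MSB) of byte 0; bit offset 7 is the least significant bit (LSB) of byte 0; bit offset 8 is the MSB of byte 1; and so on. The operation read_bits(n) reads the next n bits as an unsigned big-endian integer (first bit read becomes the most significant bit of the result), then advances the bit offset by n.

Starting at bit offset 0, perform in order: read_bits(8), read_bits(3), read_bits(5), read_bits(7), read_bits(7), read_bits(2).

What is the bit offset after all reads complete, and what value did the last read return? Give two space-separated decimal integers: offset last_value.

Read 1: bits[0:8] width=8 -> value=162 (bin 10100010); offset now 8 = byte 1 bit 0; 32 bits remain
Read 2: bits[8:11] width=3 -> value=2 (bin 010); offset now 11 = byte 1 bit 3; 29 bits remain
Read 3: bits[11:16] width=5 -> value=22 (bin 10110); offset now 16 = byte 2 bit 0; 24 bits remain
Read 4: bits[16:23] width=7 -> value=74 (bin 1001010); offset now 23 = byte 2 bit 7; 17 bits remain
Read 5: bits[23:30] width=7 -> value=102 (bin 1100110); offset now 30 = byte 3 bit 6; 10 bits remain
Read 6: bits[30:32] width=2 -> value=3 (bin 11); offset now 32 = byte 4 bit 0; 8 bits remain

Answer: 32 3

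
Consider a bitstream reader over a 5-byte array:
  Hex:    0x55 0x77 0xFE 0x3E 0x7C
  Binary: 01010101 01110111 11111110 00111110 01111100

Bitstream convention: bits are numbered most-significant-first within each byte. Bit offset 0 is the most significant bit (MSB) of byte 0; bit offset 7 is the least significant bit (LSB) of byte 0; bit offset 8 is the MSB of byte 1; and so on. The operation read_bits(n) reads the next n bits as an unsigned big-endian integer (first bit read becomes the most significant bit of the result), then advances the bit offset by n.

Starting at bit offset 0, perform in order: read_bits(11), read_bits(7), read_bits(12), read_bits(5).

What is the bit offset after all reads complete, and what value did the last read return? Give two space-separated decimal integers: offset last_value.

Answer: 35 19

Derivation:
Read 1: bits[0:11] width=11 -> value=683 (bin 01010101011); offset now 11 = byte 1 bit 3; 29 bits remain
Read 2: bits[11:18] width=7 -> value=95 (bin 1011111); offset now 18 = byte 2 bit 2; 22 bits remain
Read 3: bits[18:30] width=12 -> value=3983 (bin 111110001111); offset now 30 = byte 3 bit 6; 10 bits remain
Read 4: bits[30:35] width=5 -> value=19 (bin 10011); offset now 35 = byte 4 bit 3; 5 bits remain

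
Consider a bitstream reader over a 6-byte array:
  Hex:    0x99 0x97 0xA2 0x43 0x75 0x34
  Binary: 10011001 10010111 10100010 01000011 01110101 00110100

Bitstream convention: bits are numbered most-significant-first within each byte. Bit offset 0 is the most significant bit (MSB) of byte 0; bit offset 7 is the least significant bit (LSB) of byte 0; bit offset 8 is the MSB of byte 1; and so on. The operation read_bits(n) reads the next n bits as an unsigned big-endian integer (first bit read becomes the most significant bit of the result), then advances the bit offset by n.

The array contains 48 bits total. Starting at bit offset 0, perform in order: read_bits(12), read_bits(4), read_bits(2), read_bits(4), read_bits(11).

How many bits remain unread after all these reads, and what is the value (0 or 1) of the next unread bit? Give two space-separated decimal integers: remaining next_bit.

Answer: 15 1

Derivation:
Read 1: bits[0:12] width=12 -> value=2457 (bin 100110011001); offset now 12 = byte 1 bit 4; 36 bits remain
Read 2: bits[12:16] width=4 -> value=7 (bin 0111); offset now 16 = byte 2 bit 0; 32 bits remain
Read 3: bits[16:18] width=2 -> value=2 (bin 10); offset now 18 = byte 2 bit 2; 30 bits remain
Read 4: bits[18:22] width=4 -> value=8 (bin 1000); offset now 22 = byte 2 bit 6; 26 bits remain
Read 5: bits[22:33] width=11 -> value=1158 (bin 10010000110); offset now 33 = byte 4 bit 1; 15 bits remain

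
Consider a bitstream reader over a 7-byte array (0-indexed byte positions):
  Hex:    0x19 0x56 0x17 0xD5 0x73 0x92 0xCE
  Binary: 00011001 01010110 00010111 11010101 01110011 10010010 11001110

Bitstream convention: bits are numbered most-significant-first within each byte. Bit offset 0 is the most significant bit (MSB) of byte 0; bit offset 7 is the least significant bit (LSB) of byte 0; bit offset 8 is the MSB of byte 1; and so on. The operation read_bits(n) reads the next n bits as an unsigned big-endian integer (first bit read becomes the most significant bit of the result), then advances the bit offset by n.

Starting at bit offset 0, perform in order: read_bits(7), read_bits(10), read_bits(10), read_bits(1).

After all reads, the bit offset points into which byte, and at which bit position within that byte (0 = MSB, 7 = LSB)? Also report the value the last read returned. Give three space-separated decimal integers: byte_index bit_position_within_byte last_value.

Read 1: bits[0:7] width=7 -> value=12 (bin 0001100); offset now 7 = byte 0 bit 7; 49 bits remain
Read 2: bits[7:17] width=10 -> value=684 (bin 1010101100); offset now 17 = byte 2 bit 1; 39 bits remain
Read 3: bits[17:27] width=10 -> value=190 (bin 0010111110); offset now 27 = byte 3 bit 3; 29 bits remain
Read 4: bits[27:28] width=1 -> value=1 (bin 1); offset now 28 = byte 3 bit 4; 28 bits remain

Answer: 3 4 1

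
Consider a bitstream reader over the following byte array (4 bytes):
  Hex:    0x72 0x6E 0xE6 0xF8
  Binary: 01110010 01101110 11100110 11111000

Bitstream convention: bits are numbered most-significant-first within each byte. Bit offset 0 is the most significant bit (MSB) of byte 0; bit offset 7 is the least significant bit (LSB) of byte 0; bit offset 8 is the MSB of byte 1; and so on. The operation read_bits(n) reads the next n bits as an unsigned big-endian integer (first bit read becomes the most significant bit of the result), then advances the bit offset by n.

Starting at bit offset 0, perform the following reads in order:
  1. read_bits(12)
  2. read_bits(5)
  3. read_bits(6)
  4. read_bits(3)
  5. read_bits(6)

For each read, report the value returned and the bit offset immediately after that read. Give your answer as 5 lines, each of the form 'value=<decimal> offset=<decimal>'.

Answer: value=1830 offset=12
value=29 offset=17
value=51 offset=23
value=3 offset=26
value=56 offset=32

Derivation:
Read 1: bits[0:12] width=12 -> value=1830 (bin 011100100110); offset now 12 = byte 1 bit 4; 20 bits remain
Read 2: bits[12:17] width=5 -> value=29 (bin 11101); offset now 17 = byte 2 bit 1; 15 bits remain
Read 3: bits[17:23] width=6 -> value=51 (bin 110011); offset now 23 = byte 2 bit 7; 9 bits remain
Read 4: bits[23:26] width=3 -> value=3 (bin 011); offset now 26 = byte 3 bit 2; 6 bits remain
Read 5: bits[26:32] width=6 -> value=56 (bin 111000); offset now 32 = byte 4 bit 0; 0 bits remain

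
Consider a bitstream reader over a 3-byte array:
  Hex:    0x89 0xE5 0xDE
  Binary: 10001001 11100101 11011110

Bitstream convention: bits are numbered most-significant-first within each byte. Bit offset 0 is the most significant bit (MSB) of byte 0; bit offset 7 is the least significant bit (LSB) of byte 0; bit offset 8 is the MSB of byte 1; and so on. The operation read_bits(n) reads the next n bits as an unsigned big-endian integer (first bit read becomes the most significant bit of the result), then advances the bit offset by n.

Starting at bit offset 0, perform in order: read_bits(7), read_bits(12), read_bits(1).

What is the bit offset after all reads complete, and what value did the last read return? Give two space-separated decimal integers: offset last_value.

Answer: 20 1

Derivation:
Read 1: bits[0:7] width=7 -> value=68 (bin 1000100); offset now 7 = byte 0 bit 7; 17 bits remain
Read 2: bits[7:19] width=12 -> value=3886 (bin 111100101110); offset now 19 = byte 2 bit 3; 5 bits remain
Read 3: bits[19:20] width=1 -> value=1 (bin 1); offset now 20 = byte 2 bit 4; 4 bits remain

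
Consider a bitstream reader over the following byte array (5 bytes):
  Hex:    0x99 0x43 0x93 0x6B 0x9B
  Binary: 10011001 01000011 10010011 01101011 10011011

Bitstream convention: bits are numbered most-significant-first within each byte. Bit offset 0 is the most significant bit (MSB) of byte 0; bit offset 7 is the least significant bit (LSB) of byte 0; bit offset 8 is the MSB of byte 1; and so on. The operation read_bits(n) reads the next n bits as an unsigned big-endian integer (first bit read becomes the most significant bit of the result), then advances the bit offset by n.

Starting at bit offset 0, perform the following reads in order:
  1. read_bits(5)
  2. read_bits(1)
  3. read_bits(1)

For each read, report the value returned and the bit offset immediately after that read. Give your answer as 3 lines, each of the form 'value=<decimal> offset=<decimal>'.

Read 1: bits[0:5] width=5 -> value=19 (bin 10011); offset now 5 = byte 0 bit 5; 35 bits remain
Read 2: bits[5:6] width=1 -> value=0 (bin 0); offset now 6 = byte 0 bit 6; 34 bits remain
Read 3: bits[6:7] width=1 -> value=0 (bin 0); offset now 7 = byte 0 bit 7; 33 bits remain

Answer: value=19 offset=5
value=0 offset=6
value=0 offset=7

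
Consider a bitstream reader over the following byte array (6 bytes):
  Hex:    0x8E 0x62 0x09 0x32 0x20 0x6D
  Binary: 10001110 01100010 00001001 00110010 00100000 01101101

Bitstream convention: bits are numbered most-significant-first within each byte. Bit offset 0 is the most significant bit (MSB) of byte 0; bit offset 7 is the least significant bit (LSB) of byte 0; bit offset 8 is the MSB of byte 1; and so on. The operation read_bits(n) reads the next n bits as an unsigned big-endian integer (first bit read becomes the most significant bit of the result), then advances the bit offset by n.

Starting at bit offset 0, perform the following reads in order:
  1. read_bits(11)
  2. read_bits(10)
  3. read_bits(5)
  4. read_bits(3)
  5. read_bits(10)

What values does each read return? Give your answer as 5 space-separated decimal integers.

Answer: 1139 65 4 6 272

Derivation:
Read 1: bits[0:11] width=11 -> value=1139 (bin 10001110011); offset now 11 = byte 1 bit 3; 37 bits remain
Read 2: bits[11:21] width=10 -> value=65 (bin 0001000001); offset now 21 = byte 2 bit 5; 27 bits remain
Read 3: bits[21:26] width=5 -> value=4 (bin 00100); offset now 26 = byte 3 bit 2; 22 bits remain
Read 4: bits[26:29] width=3 -> value=6 (bin 110); offset now 29 = byte 3 bit 5; 19 bits remain
Read 5: bits[29:39] width=10 -> value=272 (bin 0100010000); offset now 39 = byte 4 bit 7; 9 bits remain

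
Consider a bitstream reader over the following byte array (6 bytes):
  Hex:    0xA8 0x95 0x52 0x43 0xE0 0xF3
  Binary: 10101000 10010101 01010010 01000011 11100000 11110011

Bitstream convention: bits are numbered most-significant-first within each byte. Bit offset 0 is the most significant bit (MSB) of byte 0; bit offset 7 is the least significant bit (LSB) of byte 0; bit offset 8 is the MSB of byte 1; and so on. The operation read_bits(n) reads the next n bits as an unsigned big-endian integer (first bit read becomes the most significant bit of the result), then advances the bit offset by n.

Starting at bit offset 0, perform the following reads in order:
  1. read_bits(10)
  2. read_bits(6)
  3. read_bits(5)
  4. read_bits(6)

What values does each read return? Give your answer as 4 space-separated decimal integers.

Read 1: bits[0:10] width=10 -> value=674 (bin 1010100010); offset now 10 = byte 1 bit 2; 38 bits remain
Read 2: bits[10:16] width=6 -> value=21 (bin 010101); offset now 16 = byte 2 bit 0; 32 bits remain
Read 3: bits[16:21] width=5 -> value=10 (bin 01010); offset now 21 = byte 2 bit 5; 27 bits remain
Read 4: bits[21:27] width=6 -> value=18 (bin 010010); offset now 27 = byte 3 bit 3; 21 bits remain

Answer: 674 21 10 18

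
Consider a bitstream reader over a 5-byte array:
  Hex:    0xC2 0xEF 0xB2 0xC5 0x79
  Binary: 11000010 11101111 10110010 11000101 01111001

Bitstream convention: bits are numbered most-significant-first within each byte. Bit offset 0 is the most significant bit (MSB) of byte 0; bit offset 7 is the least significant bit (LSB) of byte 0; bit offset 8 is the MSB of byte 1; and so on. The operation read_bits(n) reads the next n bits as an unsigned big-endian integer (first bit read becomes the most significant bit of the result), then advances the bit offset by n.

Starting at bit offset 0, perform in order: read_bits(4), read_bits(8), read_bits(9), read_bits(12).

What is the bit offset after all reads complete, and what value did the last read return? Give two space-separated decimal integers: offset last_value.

Read 1: bits[0:4] width=4 -> value=12 (bin 1100); offset now 4 = byte 0 bit 4; 36 bits remain
Read 2: bits[4:12] width=8 -> value=46 (bin 00101110); offset now 12 = byte 1 bit 4; 28 bits remain
Read 3: bits[12:21] width=9 -> value=502 (bin 111110110); offset now 21 = byte 2 bit 5; 19 bits remain
Read 4: bits[21:33] width=12 -> value=1418 (bin 010110001010); offset now 33 = byte 4 bit 1; 7 bits remain

Answer: 33 1418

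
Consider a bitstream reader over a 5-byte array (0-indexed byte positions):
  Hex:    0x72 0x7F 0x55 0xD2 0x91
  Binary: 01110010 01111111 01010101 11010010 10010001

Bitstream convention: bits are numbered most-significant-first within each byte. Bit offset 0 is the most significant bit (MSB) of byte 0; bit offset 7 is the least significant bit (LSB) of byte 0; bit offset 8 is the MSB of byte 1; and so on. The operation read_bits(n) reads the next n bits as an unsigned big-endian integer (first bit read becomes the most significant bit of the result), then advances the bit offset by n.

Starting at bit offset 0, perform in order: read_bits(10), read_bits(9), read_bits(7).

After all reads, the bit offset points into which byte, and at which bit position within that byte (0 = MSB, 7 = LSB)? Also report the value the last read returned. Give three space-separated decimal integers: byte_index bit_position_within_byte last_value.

Read 1: bits[0:10] width=10 -> value=457 (bin 0111001001); offset now 10 = byte 1 bit 2; 30 bits remain
Read 2: bits[10:19] width=9 -> value=506 (bin 111111010); offset now 19 = byte 2 bit 3; 21 bits remain
Read 3: bits[19:26] width=7 -> value=87 (bin 1010111); offset now 26 = byte 3 bit 2; 14 bits remain

Answer: 3 2 87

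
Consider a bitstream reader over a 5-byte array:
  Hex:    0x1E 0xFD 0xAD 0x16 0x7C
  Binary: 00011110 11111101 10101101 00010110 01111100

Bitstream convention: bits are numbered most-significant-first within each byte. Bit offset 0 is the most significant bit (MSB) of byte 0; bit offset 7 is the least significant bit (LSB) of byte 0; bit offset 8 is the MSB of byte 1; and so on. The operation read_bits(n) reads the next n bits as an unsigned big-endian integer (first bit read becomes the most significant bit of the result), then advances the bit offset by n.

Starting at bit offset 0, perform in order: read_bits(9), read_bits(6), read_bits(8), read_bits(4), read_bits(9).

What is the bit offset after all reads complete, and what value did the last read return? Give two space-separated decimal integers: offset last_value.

Read 1: bits[0:9] width=9 -> value=61 (bin 000111101); offset now 9 = byte 1 bit 1; 31 bits remain
Read 2: bits[9:15] width=6 -> value=62 (bin 111110); offset now 15 = byte 1 bit 7; 25 bits remain
Read 3: bits[15:23] width=8 -> value=214 (bin 11010110); offset now 23 = byte 2 bit 7; 17 bits remain
Read 4: bits[23:27] width=4 -> value=8 (bin 1000); offset now 27 = byte 3 bit 3; 13 bits remain
Read 5: bits[27:36] width=9 -> value=359 (bin 101100111); offset now 36 = byte 4 bit 4; 4 bits remain

Answer: 36 359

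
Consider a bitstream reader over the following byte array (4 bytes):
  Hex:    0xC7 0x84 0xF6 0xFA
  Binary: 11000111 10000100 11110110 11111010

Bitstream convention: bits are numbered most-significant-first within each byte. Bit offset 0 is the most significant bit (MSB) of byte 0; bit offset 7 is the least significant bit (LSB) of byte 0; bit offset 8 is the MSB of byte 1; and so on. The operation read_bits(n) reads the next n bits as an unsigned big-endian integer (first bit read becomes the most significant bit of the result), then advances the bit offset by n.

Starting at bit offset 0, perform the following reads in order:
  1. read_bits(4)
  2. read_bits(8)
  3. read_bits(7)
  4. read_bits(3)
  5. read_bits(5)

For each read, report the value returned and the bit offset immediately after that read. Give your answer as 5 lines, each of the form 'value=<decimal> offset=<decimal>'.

Answer: value=12 offset=4
value=120 offset=12
value=39 offset=19
value=5 offset=22
value=23 offset=27

Derivation:
Read 1: bits[0:4] width=4 -> value=12 (bin 1100); offset now 4 = byte 0 bit 4; 28 bits remain
Read 2: bits[4:12] width=8 -> value=120 (bin 01111000); offset now 12 = byte 1 bit 4; 20 bits remain
Read 3: bits[12:19] width=7 -> value=39 (bin 0100111); offset now 19 = byte 2 bit 3; 13 bits remain
Read 4: bits[19:22] width=3 -> value=5 (bin 101); offset now 22 = byte 2 bit 6; 10 bits remain
Read 5: bits[22:27] width=5 -> value=23 (bin 10111); offset now 27 = byte 3 bit 3; 5 bits remain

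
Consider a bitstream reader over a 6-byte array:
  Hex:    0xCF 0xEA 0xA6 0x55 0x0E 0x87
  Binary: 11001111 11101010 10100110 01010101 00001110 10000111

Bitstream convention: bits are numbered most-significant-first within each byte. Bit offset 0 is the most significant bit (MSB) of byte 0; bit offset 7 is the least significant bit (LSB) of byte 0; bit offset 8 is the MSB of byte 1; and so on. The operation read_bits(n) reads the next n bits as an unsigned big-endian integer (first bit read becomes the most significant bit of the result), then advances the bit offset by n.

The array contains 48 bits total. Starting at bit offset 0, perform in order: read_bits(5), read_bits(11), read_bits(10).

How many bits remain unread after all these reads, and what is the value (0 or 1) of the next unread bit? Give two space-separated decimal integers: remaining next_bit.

Answer: 22 0

Derivation:
Read 1: bits[0:5] width=5 -> value=25 (bin 11001); offset now 5 = byte 0 bit 5; 43 bits remain
Read 2: bits[5:16] width=11 -> value=2026 (bin 11111101010); offset now 16 = byte 2 bit 0; 32 bits remain
Read 3: bits[16:26] width=10 -> value=665 (bin 1010011001); offset now 26 = byte 3 bit 2; 22 bits remain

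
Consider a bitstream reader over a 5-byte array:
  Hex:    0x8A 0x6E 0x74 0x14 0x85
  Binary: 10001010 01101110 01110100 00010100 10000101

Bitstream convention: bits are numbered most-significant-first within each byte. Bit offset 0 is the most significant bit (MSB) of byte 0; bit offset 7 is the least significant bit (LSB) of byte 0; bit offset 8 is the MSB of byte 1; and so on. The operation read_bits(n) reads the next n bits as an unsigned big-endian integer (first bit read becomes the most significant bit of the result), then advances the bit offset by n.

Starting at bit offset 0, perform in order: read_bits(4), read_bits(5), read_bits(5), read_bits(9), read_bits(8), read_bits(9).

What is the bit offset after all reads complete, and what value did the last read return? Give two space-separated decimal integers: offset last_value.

Answer: 40 133

Derivation:
Read 1: bits[0:4] width=4 -> value=8 (bin 1000); offset now 4 = byte 0 bit 4; 36 bits remain
Read 2: bits[4:9] width=5 -> value=20 (bin 10100); offset now 9 = byte 1 bit 1; 31 bits remain
Read 3: bits[9:14] width=5 -> value=27 (bin 11011); offset now 14 = byte 1 bit 6; 26 bits remain
Read 4: bits[14:23] width=9 -> value=314 (bin 100111010); offset now 23 = byte 2 bit 7; 17 bits remain
Read 5: bits[23:31] width=8 -> value=10 (bin 00001010); offset now 31 = byte 3 bit 7; 9 bits remain
Read 6: bits[31:40] width=9 -> value=133 (bin 010000101); offset now 40 = byte 5 bit 0; 0 bits remain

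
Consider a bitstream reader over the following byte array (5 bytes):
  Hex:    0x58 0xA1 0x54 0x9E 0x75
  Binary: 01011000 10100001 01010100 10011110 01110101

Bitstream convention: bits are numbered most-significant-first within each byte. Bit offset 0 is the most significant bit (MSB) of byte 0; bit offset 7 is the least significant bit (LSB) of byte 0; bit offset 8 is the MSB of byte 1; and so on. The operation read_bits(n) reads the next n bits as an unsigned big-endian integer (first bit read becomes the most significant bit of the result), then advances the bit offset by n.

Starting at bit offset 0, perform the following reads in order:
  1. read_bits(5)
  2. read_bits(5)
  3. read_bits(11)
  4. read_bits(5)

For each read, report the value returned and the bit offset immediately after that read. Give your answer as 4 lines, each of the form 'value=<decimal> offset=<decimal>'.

Read 1: bits[0:5] width=5 -> value=11 (bin 01011); offset now 5 = byte 0 bit 5; 35 bits remain
Read 2: bits[5:10] width=5 -> value=2 (bin 00010); offset now 10 = byte 1 bit 2; 30 bits remain
Read 3: bits[10:21] width=11 -> value=1066 (bin 10000101010); offset now 21 = byte 2 bit 5; 19 bits remain
Read 4: bits[21:26] width=5 -> value=18 (bin 10010); offset now 26 = byte 3 bit 2; 14 bits remain

Answer: value=11 offset=5
value=2 offset=10
value=1066 offset=21
value=18 offset=26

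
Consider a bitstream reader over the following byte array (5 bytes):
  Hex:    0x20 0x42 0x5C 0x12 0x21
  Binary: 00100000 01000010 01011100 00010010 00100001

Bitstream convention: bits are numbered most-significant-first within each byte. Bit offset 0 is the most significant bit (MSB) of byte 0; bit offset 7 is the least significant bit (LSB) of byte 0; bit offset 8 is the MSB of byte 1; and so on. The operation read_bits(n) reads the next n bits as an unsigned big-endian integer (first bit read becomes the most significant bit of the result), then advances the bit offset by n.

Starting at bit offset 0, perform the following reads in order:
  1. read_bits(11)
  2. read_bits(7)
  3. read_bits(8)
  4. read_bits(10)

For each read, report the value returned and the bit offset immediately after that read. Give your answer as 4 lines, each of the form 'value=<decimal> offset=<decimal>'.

Read 1: bits[0:11] width=11 -> value=258 (bin 00100000010); offset now 11 = byte 1 bit 3; 29 bits remain
Read 2: bits[11:18] width=7 -> value=9 (bin 0001001); offset now 18 = byte 2 bit 2; 22 bits remain
Read 3: bits[18:26] width=8 -> value=112 (bin 01110000); offset now 26 = byte 3 bit 2; 14 bits remain
Read 4: bits[26:36] width=10 -> value=290 (bin 0100100010); offset now 36 = byte 4 bit 4; 4 bits remain

Answer: value=258 offset=11
value=9 offset=18
value=112 offset=26
value=290 offset=36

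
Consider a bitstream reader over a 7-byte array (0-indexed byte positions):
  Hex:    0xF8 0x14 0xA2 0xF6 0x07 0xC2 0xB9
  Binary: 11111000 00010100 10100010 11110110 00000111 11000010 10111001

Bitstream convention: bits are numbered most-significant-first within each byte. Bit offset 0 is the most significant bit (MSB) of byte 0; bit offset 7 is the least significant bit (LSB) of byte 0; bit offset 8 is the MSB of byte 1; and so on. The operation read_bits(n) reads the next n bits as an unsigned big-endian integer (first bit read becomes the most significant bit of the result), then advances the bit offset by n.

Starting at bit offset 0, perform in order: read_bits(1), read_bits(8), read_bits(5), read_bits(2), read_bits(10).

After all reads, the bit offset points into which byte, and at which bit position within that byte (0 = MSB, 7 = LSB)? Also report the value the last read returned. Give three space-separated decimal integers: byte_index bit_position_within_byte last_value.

Answer: 3 2 651

Derivation:
Read 1: bits[0:1] width=1 -> value=1 (bin 1); offset now 1 = byte 0 bit 1; 55 bits remain
Read 2: bits[1:9] width=8 -> value=240 (bin 11110000); offset now 9 = byte 1 bit 1; 47 bits remain
Read 3: bits[9:14] width=5 -> value=5 (bin 00101); offset now 14 = byte 1 bit 6; 42 bits remain
Read 4: bits[14:16] width=2 -> value=0 (bin 00); offset now 16 = byte 2 bit 0; 40 bits remain
Read 5: bits[16:26] width=10 -> value=651 (bin 1010001011); offset now 26 = byte 3 bit 2; 30 bits remain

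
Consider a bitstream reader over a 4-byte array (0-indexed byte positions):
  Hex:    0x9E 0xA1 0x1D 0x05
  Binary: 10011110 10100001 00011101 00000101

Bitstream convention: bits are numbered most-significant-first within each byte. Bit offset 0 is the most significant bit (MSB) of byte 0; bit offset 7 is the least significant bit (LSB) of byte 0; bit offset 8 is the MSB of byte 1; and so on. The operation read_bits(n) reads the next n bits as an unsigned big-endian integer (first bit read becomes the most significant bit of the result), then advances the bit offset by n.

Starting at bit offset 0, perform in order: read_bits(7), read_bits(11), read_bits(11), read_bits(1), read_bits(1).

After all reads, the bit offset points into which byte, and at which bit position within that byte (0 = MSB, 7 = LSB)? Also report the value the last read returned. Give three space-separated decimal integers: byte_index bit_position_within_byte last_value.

Answer: 3 7 0

Derivation:
Read 1: bits[0:7] width=7 -> value=79 (bin 1001111); offset now 7 = byte 0 bit 7; 25 bits remain
Read 2: bits[7:18] width=11 -> value=644 (bin 01010000100); offset now 18 = byte 2 bit 2; 14 bits remain
Read 3: bits[18:29] width=11 -> value=928 (bin 01110100000); offset now 29 = byte 3 bit 5; 3 bits remain
Read 4: bits[29:30] width=1 -> value=1 (bin 1); offset now 30 = byte 3 bit 6; 2 bits remain
Read 5: bits[30:31] width=1 -> value=0 (bin 0); offset now 31 = byte 3 bit 7; 1 bits remain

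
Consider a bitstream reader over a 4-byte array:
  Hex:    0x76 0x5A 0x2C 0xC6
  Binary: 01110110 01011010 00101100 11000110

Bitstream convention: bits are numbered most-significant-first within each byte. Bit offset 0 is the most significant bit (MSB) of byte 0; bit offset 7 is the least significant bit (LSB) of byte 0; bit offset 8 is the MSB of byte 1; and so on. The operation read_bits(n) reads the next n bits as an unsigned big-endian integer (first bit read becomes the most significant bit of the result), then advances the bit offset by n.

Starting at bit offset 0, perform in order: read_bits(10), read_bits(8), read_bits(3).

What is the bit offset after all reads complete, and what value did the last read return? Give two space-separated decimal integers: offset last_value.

Answer: 21 5

Derivation:
Read 1: bits[0:10] width=10 -> value=473 (bin 0111011001); offset now 10 = byte 1 bit 2; 22 bits remain
Read 2: bits[10:18] width=8 -> value=104 (bin 01101000); offset now 18 = byte 2 bit 2; 14 bits remain
Read 3: bits[18:21] width=3 -> value=5 (bin 101); offset now 21 = byte 2 bit 5; 11 bits remain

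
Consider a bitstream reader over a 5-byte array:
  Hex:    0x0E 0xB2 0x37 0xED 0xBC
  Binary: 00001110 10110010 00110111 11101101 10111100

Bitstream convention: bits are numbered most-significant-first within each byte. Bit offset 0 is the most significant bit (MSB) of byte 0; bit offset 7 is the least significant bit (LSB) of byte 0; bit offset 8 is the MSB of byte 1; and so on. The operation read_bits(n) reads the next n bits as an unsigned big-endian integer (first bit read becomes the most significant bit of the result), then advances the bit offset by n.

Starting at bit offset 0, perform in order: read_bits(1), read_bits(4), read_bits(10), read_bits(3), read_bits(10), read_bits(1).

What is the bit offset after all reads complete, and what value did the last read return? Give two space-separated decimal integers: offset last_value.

Answer: 29 1

Derivation:
Read 1: bits[0:1] width=1 -> value=0 (bin 0); offset now 1 = byte 0 bit 1; 39 bits remain
Read 2: bits[1:5] width=4 -> value=1 (bin 0001); offset now 5 = byte 0 bit 5; 35 bits remain
Read 3: bits[5:15] width=10 -> value=857 (bin 1101011001); offset now 15 = byte 1 bit 7; 25 bits remain
Read 4: bits[15:18] width=3 -> value=0 (bin 000); offset now 18 = byte 2 bit 2; 22 bits remain
Read 5: bits[18:28] width=10 -> value=894 (bin 1101111110); offset now 28 = byte 3 bit 4; 12 bits remain
Read 6: bits[28:29] width=1 -> value=1 (bin 1); offset now 29 = byte 3 bit 5; 11 bits remain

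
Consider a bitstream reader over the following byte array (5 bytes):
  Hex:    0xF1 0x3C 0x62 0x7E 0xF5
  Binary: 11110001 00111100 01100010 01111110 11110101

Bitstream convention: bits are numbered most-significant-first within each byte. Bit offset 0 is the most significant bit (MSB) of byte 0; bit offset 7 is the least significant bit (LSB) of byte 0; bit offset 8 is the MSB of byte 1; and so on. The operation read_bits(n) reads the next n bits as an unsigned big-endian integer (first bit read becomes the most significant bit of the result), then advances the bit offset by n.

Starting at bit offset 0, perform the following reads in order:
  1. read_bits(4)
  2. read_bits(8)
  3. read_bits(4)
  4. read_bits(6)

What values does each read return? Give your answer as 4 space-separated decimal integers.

Answer: 15 19 12 24

Derivation:
Read 1: bits[0:4] width=4 -> value=15 (bin 1111); offset now 4 = byte 0 bit 4; 36 bits remain
Read 2: bits[4:12] width=8 -> value=19 (bin 00010011); offset now 12 = byte 1 bit 4; 28 bits remain
Read 3: bits[12:16] width=4 -> value=12 (bin 1100); offset now 16 = byte 2 bit 0; 24 bits remain
Read 4: bits[16:22] width=6 -> value=24 (bin 011000); offset now 22 = byte 2 bit 6; 18 bits remain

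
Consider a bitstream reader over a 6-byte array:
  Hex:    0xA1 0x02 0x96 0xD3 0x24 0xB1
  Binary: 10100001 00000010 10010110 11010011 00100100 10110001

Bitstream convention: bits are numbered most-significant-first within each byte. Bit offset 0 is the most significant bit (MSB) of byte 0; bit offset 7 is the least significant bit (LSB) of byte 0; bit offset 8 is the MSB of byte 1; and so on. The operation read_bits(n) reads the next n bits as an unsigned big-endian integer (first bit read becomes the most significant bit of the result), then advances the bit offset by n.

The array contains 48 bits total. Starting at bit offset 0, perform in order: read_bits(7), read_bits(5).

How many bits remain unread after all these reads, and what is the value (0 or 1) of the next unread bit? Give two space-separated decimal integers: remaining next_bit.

Read 1: bits[0:7] width=7 -> value=80 (bin 1010000); offset now 7 = byte 0 bit 7; 41 bits remain
Read 2: bits[7:12] width=5 -> value=16 (bin 10000); offset now 12 = byte 1 bit 4; 36 bits remain

Answer: 36 0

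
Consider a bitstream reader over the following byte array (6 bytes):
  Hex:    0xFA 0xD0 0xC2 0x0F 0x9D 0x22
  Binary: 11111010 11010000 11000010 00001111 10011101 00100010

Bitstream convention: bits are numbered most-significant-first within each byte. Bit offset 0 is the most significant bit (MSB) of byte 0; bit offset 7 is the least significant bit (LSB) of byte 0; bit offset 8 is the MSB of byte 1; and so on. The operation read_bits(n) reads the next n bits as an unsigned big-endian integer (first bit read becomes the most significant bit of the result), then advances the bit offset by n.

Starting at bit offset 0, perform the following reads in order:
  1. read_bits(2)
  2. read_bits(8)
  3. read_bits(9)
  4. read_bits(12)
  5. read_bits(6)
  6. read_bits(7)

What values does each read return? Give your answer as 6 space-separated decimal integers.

Read 1: bits[0:2] width=2 -> value=3 (bin 11); offset now 2 = byte 0 bit 2; 46 bits remain
Read 2: bits[2:10] width=8 -> value=235 (bin 11101011); offset now 10 = byte 1 bit 2; 38 bits remain
Read 3: bits[10:19] width=9 -> value=134 (bin 010000110); offset now 19 = byte 2 bit 3; 29 bits remain
Read 4: bits[19:31] width=12 -> value=263 (bin 000100000111); offset now 31 = byte 3 bit 7; 17 bits remain
Read 5: bits[31:37] width=6 -> value=51 (bin 110011); offset now 37 = byte 4 bit 5; 11 bits remain
Read 6: bits[37:44] width=7 -> value=82 (bin 1010010); offset now 44 = byte 5 bit 4; 4 bits remain

Answer: 3 235 134 263 51 82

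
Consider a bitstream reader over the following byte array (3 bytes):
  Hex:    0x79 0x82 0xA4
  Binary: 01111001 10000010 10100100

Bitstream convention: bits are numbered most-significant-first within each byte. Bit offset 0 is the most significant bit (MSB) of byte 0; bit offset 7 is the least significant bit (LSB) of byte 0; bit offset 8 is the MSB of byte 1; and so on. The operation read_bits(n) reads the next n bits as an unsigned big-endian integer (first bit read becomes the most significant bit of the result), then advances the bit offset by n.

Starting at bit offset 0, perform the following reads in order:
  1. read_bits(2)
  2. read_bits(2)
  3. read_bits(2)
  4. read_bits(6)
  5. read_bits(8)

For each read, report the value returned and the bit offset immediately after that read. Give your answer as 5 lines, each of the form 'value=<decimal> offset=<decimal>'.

Read 1: bits[0:2] width=2 -> value=1 (bin 01); offset now 2 = byte 0 bit 2; 22 bits remain
Read 2: bits[2:4] width=2 -> value=3 (bin 11); offset now 4 = byte 0 bit 4; 20 bits remain
Read 3: bits[4:6] width=2 -> value=2 (bin 10); offset now 6 = byte 0 bit 6; 18 bits remain
Read 4: bits[6:12] width=6 -> value=24 (bin 011000); offset now 12 = byte 1 bit 4; 12 bits remain
Read 5: bits[12:20] width=8 -> value=42 (bin 00101010); offset now 20 = byte 2 bit 4; 4 bits remain

Answer: value=1 offset=2
value=3 offset=4
value=2 offset=6
value=24 offset=12
value=42 offset=20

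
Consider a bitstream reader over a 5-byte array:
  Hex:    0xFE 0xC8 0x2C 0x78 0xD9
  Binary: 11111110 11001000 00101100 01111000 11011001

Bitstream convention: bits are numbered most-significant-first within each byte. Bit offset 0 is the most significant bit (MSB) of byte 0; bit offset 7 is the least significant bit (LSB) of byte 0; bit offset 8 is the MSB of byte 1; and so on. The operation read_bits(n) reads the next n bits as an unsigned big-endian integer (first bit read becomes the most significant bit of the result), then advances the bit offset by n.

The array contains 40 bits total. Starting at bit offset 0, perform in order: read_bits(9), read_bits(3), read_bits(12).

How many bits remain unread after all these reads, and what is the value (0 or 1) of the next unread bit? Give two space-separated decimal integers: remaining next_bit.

Answer: 16 0

Derivation:
Read 1: bits[0:9] width=9 -> value=509 (bin 111111101); offset now 9 = byte 1 bit 1; 31 bits remain
Read 2: bits[9:12] width=3 -> value=4 (bin 100); offset now 12 = byte 1 bit 4; 28 bits remain
Read 3: bits[12:24] width=12 -> value=2092 (bin 100000101100); offset now 24 = byte 3 bit 0; 16 bits remain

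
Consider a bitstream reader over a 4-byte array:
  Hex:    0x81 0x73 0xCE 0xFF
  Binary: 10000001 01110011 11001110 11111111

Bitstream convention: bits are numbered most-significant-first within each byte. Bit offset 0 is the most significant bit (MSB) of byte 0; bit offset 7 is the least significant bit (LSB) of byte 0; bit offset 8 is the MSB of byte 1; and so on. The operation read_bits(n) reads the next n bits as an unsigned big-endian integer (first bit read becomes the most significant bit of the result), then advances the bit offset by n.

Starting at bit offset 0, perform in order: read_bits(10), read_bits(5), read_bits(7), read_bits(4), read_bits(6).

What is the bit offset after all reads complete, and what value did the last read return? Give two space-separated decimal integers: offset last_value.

Answer: 32 63

Derivation:
Read 1: bits[0:10] width=10 -> value=517 (bin 1000000101); offset now 10 = byte 1 bit 2; 22 bits remain
Read 2: bits[10:15] width=5 -> value=25 (bin 11001); offset now 15 = byte 1 bit 7; 17 bits remain
Read 3: bits[15:22] width=7 -> value=115 (bin 1110011); offset now 22 = byte 2 bit 6; 10 bits remain
Read 4: bits[22:26] width=4 -> value=11 (bin 1011); offset now 26 = byte 3 bit 2; 6 bits remain
Read 5: bits[26:32] width=6 -> value=63 (bin 111111); offset now 32 = byte 4 bit 0; 0 bits remain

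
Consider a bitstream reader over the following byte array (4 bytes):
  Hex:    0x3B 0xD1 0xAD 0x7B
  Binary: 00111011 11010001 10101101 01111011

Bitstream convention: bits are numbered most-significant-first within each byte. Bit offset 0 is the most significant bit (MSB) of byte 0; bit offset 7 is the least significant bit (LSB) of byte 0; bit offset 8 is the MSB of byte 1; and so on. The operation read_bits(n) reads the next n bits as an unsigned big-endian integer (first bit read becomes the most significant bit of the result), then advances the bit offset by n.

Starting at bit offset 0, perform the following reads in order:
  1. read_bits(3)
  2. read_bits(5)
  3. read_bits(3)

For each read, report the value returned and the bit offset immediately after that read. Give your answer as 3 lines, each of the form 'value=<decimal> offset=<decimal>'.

Answer: value=1 offset=3
value=27 offset=8
value=6 offset=11

Derivation:
Read 1: bits[0:3] width=3 -> value=1 (bin 001); offset now 3 = byte 0 bit 3; 29 bits remain
Read 2: bits[3:8] width=5 -> value=27 (bin 11011); offset now 8 = byte 1 bit 0; 24 bits remain
Read 3: bits[8:11] width=3 -> value=6 (bin 110); offset now 11 = byte 1 bit 3; 21 bits remain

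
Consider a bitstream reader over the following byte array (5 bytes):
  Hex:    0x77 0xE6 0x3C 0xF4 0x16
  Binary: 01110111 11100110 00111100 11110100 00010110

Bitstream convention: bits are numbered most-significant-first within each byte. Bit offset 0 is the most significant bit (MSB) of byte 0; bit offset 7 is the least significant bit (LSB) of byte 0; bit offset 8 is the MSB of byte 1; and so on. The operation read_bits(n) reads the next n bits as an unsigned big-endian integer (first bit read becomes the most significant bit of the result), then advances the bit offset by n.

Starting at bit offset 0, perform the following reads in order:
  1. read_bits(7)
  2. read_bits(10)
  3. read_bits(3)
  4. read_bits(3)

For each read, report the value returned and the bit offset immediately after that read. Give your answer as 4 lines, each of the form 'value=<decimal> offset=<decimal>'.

Answer: value=59 offset=7
value=972 offset=17
value=3 offset=20
value=6 offset=23

Derivation:
Read 1: bits[0:7] width=7 -> value=59 (bin 0111011); offset now 7 = byte 0 bit 7; 33 bits remain
Read 2: bits[7:17] width=10 -> value=972 (bin 1111001100); offset now 17 = byte 2 bit 1; 23 bits remain
Read 3: bits[17:20] width=3 -> value=3 (bin 011); offset now 20 = byte 2 bit 4; 20 bits remain
Read 4: bits[20:23] width=3 -> value=6 (bin 110); offset now 23 = byte 2 bit 7; 17 bits remain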